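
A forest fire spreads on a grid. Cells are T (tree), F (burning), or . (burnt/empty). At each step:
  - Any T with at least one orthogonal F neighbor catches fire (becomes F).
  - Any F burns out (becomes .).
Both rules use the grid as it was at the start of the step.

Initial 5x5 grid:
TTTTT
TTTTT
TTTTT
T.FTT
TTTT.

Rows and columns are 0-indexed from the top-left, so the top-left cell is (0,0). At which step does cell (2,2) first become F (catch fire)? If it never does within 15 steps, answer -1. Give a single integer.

Step 1: cell (2,2)='F' (+3 fires, +1 burnt)
  -> target ignites at step 1
Step 2: cell (2,2)='.' (+6 fires, +3 burnt)
Step 3: cell (2,2)='.' (+6 fires, +6 burnt)
Step 4: cell (2,2)='.' (+5 fires, +6 burnt)
Step 5: cell (2,2)='.' (+2 fires, +5 burnt)
Step 6: cell (2,2)='.' (+0 fires, +2 burnt)
  fire out at step 6

1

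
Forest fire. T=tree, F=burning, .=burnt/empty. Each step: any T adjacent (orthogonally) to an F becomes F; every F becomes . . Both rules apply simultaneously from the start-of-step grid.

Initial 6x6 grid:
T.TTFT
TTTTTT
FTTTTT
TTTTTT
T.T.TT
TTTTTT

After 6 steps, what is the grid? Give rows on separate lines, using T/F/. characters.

Step 1: 6 trees catch fire, 2 burn out
  T.TF.F
  FTTTFT
  .FTTTT
  FTTTTT
  T.T.TT
  TTTTTT
Step 2: 9 trees catch fire, 6 burn out
  F.F...
  .FTF.F
  ..FTFT
  .FTTTT
  F.T.TT
  TTTTTT
Step 3: 6 trees catch fire, 9 burn out
  ......
  ..F...
  ...F.F
  ..FTFT
  ..T.TT
  FTTTTT
Step 4: 5 trees catch fire, 6 burn out
  ......
  ......
  ......
  ...F.F
  ..F.FT
  .FTTTT
Step 5: 3 trees catch fire, 5 burn out
  ......
  ......
  ......
  ......
  .....F
  ..FTFT
Step 6: 2 trees catch fire, 3 burn out
  ......
  ......
  ......
  ......
  ......
  ...F.F

......
......
......
......
......
...F.F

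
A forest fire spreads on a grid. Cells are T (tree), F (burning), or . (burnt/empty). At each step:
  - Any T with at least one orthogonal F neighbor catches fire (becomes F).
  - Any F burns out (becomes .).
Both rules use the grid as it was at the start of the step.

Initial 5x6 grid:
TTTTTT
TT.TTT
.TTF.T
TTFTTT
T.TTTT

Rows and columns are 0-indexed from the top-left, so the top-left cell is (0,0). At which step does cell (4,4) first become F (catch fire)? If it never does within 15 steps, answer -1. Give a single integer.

Step 1: cell (4,4)='T' (+5 fires, +2 burnt)
Step 2: cell (4,4)='T' (+6 fires, +5 burnt)
Step 3: cell (4,4)='F' (+7 fires, +6 burnt)
  -> target ignites at step 3
Step 4: cell (4,4)='.' (+5 fires, +7 burnt)
Step 5: cell (4,4)='.' (+1 fires, +5 burnt)
Step 6: cell (4,4)='.' (+0 fires, +1 burnt)
  fire out at step 6

3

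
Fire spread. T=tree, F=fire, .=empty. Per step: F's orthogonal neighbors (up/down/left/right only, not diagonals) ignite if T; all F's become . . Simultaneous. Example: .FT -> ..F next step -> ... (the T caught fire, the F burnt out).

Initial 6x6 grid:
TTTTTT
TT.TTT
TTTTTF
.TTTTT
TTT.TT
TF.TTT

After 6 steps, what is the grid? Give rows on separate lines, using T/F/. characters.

Step 1: 5 trees catch fire, 2 burn out
  TTTTTT
  TT.TTF
  TTTTF.
  .TTTTF
  TFT.TT
  F..TTT
Step 2: 8 trees catch fire, 5 burn out
  TTTTTF
  TT.TF.
  TTTF..
  .FTTF.
  F.F.TF
  ...TTT
Step 3: 8 trees catch fire, 8 burn out
  TTTTF.
  TT.F..
  TFF...
  ..FF..
  ....F.
  ...TTF
Step 4: 4 trees catch fire, 8 burn out
  TTTF..
  TF....
  F.....
  ......
  ......
  ...TF.
Step 5: 4 trees catch fire, 4 burn out
  TFF...
  F.....
  ......
  ......
  ......
  ...F..
Step 6: 1 trees catch fire, 4 burn out
  F.....
  ......
  ......
  ......
  ......
  ......

F.....
......
......
......
......
......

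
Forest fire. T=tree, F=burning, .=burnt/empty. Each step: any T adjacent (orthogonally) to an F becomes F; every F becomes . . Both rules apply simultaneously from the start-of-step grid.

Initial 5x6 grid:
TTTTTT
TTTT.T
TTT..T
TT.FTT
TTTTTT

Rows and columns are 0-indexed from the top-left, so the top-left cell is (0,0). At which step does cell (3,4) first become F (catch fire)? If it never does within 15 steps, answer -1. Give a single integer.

Step 1: cell (3,4)='F' (+2 fires, +1 burnt)
  -> target ignites at step 1
Step 2: cell (3,4)='.' (+3 fires, +2 burnt)
Step 3: cell (3,4)='.' (+3 fires, +3 burnt)
Step 4: cell (3,4)='.' (+3 fires, +3 burnt)
Step 5: cell (3,4)='.' (+3 fires, +3 burnt)
Step 6: cell (3,4)='.' (+4 fires, +3 burnt)
Step 7: cell (3,4)='.' (+4 fires, +4 burnt)
Step 8: cell (3,4)='.' (+3 fires, +4 burnt)
Step 9: cell (3,4)='.' (+0 fires, +3 burnt)
  fire out at step 9

1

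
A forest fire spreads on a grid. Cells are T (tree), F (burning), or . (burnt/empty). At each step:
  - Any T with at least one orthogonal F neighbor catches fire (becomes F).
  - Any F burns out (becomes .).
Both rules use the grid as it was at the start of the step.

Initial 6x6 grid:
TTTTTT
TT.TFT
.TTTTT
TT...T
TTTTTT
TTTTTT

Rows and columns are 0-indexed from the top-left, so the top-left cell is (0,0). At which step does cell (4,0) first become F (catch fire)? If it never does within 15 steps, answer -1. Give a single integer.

Step 1: cell (4,0)='T' (+4 fires, +1 burnt)
Step 2: cell (4,0)='T' (+4 fires, +4 burnt)
Step 3: cell (4,0)='T' (+3 fires, +4 burnt)
Step 4: cell (4,0)='T' (+3 fires, +3 burnt)
Step 5: cell (4,0)='T' (+5 fires, +3 burnt)
Step 6: cell (4,0)='T' (+5 fires, +5 burnt)
Step 7: cell (4,0)='F' (+4 fires, +5 burnt)
  -> target ignites at step 7
Step 8: cell (4,0)='.' (+2 fires, +4 burnt)
Step 9: cell (4,0)='.' (+0 fires, +2 burnt)
  fire out at step 9

7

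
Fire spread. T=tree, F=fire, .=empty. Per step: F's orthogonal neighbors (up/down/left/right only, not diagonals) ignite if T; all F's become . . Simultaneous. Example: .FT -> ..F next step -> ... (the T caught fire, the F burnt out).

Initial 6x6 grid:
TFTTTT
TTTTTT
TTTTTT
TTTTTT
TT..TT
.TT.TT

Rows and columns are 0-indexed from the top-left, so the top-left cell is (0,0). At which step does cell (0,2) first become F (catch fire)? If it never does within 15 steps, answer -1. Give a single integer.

Step 1: cell (0,2)='F' (+3 fires, +1 burnt)
  -> target ignites at step 1
Step 2: cell (0,2)='.' (+4 fires, +3 burnt)
Step 3: cell (0,2)='.' (+5 fires, +4 burnt)
Step 4: cell (0,2)='.' (+6 fires, +5 burnt)
Step 5: cell (0,2)='.' (+5 fires, +6 burnt)
Step 6: cell (0,2)='.' (+3 fires, +5 burnt)
Step 7: cell (0,2)='.' (+2 fires, +3 burnt)
Step 8: cell (0,2)='.' (+2 fires, +2 burnt)
Step 9: cell (0,2)='.' (+1 fires, +2 burnt)
Step 10: cell (0,2)='.' (+0 fires, +1 burnt)
  fire out at step 10

1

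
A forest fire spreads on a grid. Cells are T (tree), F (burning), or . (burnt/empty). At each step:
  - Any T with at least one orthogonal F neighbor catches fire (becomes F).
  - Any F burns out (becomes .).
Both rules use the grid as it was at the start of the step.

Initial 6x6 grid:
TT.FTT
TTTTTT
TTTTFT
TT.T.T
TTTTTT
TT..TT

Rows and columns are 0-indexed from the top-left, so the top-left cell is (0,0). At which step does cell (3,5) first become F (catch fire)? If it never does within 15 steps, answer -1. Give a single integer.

Step 1: cell (3,5)='T' (+5 fires, +2 burnt)
Step 2: cell (3,5)='F' (+6 fires, +5 burnt)
  -> target ignites at step 2
Step 3: cell (3,5)='.' (+4 fires, +6 burnt)
Step 4: cell (3,5)='.' (+7 fires, +4 burnt)
Step 5: cell (3,5)='.' (+4 fires, +7 burnt)
Step 6: cell (3,5)='.' (+2 fires, +4 burnt)
Step 7: cell (3,5)='.' (+1 fires, +2 burnt)
Step 8: cell (3,5)='.' (+0 fires, +1 burnt)
  fire out at step 8

2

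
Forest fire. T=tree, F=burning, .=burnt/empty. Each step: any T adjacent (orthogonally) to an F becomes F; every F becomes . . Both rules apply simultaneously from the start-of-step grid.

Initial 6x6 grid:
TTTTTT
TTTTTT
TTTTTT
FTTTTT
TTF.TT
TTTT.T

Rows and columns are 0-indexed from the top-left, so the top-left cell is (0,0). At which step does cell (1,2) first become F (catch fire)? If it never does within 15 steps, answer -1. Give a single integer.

Step 1: cell (1,2)='T' (+6 fires, +2 burnt)
Step 2: cell (1,2)='T' (+7 fires, +6 burnt)
Step 3: cell (1,2)='F' (+5 fires, +7 burnt)
  -> target ignites at step 3
Step 4: cell (1,2)='.' (+6 fires, +5 burnt)
Step 5: cell (1,2)='.' (+4 fires, +6 burnt)
Step 6: cell (1,2)='.' (+3 fires, +4 burnt)
Step 7: cell (1,2)='.' (+1 fires, +3 burnt)
Step 8: cell (1,2)='.' (+0 fires, +1 burnt)
  fire out at step 8

3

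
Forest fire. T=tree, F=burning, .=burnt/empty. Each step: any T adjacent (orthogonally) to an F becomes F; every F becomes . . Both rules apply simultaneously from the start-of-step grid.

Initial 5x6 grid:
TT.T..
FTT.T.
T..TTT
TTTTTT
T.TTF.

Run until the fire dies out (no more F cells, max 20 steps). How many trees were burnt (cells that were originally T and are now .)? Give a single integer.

Answer: 18

Derivation:
Step 1: +5 fires, +2 burnt (F count now 5)
Step 2: +7 fires, +5 burnt (F count now 7)
Step 3: +6 fires, +7 burnt (F count now 6)
Step 4: +0 fires, +6 burnt (F count now 0)
Fire out after step 4
Initially T: 19, now '.': 29
Total burnt (originally-T cells now '.'): 18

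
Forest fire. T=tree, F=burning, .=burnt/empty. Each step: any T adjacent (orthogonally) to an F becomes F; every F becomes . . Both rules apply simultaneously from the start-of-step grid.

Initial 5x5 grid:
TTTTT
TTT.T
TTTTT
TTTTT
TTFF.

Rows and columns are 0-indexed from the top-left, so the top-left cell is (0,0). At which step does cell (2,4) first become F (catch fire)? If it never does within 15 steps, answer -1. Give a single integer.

Step 1: cell (2,4)='T' (+3 fires, +2 burnt)
Step 2: cell (2,4)='T' (+5 fires, +3 burnt)
Step 3: cell (2,4)='F' (+4 fires, +5 burnt)
  -> target ignites at step 3
Step 4: cell (2,4)='.' (+4 fires, +4 burnt)
Step 5: cell (2,4)='.' (+4 fires, +4 burnt)
Step 6: cell (2,4)='.' (+1 fires, +4 burnt)
Step 7: cell (2,4)='.' (+0 fires, +1 burnt)
  fire out at step 7

3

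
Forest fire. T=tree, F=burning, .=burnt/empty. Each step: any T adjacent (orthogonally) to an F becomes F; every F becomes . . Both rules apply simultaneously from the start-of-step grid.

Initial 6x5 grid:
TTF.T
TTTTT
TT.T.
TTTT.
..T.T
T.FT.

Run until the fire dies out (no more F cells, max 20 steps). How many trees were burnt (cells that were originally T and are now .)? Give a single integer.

Step 1: +4 fires, +2 burnt (F count now 4)
Step 2: +4 fires, +4 burnt (F count now 4)
Step 3: +6 fires, +4 burnt (F count now 6)
Step 4: +3 fires, +6 burnt (F count now 3)
Step 5: +0 fires, +3 burnt (F count now 0)
Fire out after step 5
Initially T: 19, now '.': 28
Total burnt (originally-T cells now '.'): 17

Answer: 17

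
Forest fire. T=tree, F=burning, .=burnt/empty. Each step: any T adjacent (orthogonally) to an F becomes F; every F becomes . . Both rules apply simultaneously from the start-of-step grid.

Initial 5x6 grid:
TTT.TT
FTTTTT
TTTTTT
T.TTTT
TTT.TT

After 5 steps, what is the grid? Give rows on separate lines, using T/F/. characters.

Step 1: 3 trees catch fire, 1 burn out
  FTT.TT
  .FTTTT
  FTTTTT
  T.TTTT
  TTT.TT
Step 2: 4 trees catch fire, 3 burn out
  .FT.TT
  ..FTTT
  .FTTTT
  F.TTTT
  TTT.TT
Step 3: 4 trees catch fire, 4 burn out
  ..F.TT
  ...FTT
  ..FTTT
  ..TTTT
  FTT.TT
Step 4: 4 trees catch fire, 4 burn out
  ....TT
  ....FT
  ...FTT
  ..FTTT
  .FT.TT
Step 5: 5 trees catch fire, 4 burn out
  ....FT
  .....F
  ....FT
  ...FTT
  ..F.TT

....FT
.....F
....FT
...FTT
..F.TT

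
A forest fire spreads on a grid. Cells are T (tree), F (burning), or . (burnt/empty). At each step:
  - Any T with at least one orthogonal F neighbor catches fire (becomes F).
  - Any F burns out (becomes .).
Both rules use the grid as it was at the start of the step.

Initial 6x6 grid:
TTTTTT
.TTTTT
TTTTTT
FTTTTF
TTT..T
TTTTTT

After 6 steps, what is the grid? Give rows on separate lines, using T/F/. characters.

Step 1: 6 trees catch fire, 2 burn out
  TTTTTT
  .TTTTT
  FTTTTF
  .FTTF.
  FTT..F
  TTTTTT
Step 2: 8 trees catch fire, 6 burn out
  TTTTTT
  .TTTTF
  .FTTF.
  ..FF..
  .FT...
  FTTTTF
Step 3: 8 trees catch fire, 8 burn out
  TTTTTF
  .FTTF.
  ..FF..
  ......
  ..F...
  .FTTF.
Step 4: 6 trees catch fire, 8 burn out
  TFTTF.
  ..FF..
  ......
  ......
  ......
  ..FF..
Step 5: 3 trees catch fire, 6 burn out
  F.FF..
  ......
  ......
  ......
  ......
  ......
Step 6: 0 trees catch fire, 3 burn out
  ......
  ......
  ......
  ......
  ......
  ......

......
......
......
......
......
......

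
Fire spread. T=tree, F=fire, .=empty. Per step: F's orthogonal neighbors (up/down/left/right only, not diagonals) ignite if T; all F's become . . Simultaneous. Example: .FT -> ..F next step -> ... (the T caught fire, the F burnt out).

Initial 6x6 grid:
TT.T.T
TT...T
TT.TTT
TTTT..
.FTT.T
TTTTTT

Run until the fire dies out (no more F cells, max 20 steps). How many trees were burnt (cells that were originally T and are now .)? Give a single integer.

Answer: 24

Derivation:
Step 1: +3 fires, +1 burnt (F count now 3)
Step 2: +6 fires, +3 burnt (F count now 6)
Step 3: +4 fires, +6 burnt (F count now 4)
Step 4: +4 fires, +4 burnt (F count now 4)
Step 5: +3 fires, +4 burnt (F count now 3)
Step 6: +2 fires, +3 burnt (F count now 2)
Step 7: +1 fires, +2 burnt (F count now 1)
Step 8: +1 fires, +1 burnt (F count now 1)
Step 9: +0 fires, +1 burnt (F count now 0)
Fire out after step 9
Initially T: 25, now '.': 35
Total burnt (originally-T cells now '.'): 24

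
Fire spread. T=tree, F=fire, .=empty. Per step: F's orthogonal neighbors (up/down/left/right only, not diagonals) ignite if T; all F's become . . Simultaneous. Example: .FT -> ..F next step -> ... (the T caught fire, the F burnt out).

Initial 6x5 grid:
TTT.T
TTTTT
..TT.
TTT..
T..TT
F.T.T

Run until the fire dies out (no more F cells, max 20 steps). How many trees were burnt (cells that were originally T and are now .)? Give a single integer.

Answer: 15

Derivation:
Step 1: +1 fires, +1 burnt (F count now 1)
Step 2: +1 fires, +1 burnt (F count now 1)
Step 3: +1 fires, +1 burnt (F count now 1)
Step 4: +1 fires, +1 burnt (F count now 1)
Step 5: +1 fires, +1 burnt (F count now 1)
Step 6: +2 fires, +1 burnt (F count now 2)
Step 7: +3 fires, +2 burnt (F count now 3)
Step 8: +3 fires, +3 burnt (F count now 3)
Step 9: +2 fires, +3 burnt (F count now 2)
Step 10: +0 fires, +2 burnt (F count now 0)
Fire out after step 10
Initially T: 19, now '.': 26
Total burnt (originally-T cells now '.'): 15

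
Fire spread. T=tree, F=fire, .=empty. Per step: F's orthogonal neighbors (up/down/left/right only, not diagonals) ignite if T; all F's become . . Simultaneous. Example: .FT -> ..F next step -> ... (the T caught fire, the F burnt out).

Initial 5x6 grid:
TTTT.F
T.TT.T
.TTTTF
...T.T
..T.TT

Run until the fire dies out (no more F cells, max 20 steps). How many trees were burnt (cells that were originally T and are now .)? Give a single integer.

Step 1: +3 fires, +2 burnt (F count now 3)
Step 2: +2 fires, +3 burnt (F count now 2)
Step 3: +4 fires, +2 burnt (F count now 4)
Step 4: +3 fires, +4 burnt (F count now 3)
Step 5: +1 fires, +3 burnt (F count now 1)
Step 6: +1 fires, +1 burnt (F count now 1)
Step 7: +1 fires, +1 burnt (F count now 1)
Step 8: +1 fires, +1 burnt (F count now 1)
Step 9: +0 fires, +1 burnt (F count now 0)
Fire out after step 9
Initially T: 17, now '.': 29
Total burnt (originally-T cells now '.'): 16

Answer: 16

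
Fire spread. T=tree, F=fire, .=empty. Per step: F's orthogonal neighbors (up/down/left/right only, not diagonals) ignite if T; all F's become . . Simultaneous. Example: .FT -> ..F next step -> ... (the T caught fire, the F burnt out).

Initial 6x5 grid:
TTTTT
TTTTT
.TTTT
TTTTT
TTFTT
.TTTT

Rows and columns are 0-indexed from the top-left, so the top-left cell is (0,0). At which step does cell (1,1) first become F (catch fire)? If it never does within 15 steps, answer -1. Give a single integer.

Step 1: cell (1,1)='T' (+4 fires, +1 burnt)
Step 2: cell (1,1)='T' (+7 fires, +4 burnt)
Step 3: cell (1,1)='T' (+6 fires, +7 burnt)
Step 4: cell (1,1)='F' (+4 fires, +6 burnt)
  -> target ignites at step 4
Step 5: cell (1,1)='.' (+4 fires, +4 burnt)
Step 6: cell (1,1)='.' (+2 fires, +4 burnt)
Step 7: cell (1,1)='.' (+0 fires, +2 burnt)
  fire out at step 7

4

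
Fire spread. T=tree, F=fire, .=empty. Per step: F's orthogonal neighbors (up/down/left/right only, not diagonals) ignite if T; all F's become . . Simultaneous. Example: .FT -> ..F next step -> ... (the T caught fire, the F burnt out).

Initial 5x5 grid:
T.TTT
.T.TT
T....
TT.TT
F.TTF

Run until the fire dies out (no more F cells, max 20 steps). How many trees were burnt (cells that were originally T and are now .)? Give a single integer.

Step 1: +3 fires, +2 burnt (F count now 3)
Step 2: +4 fires, +3 burnt (F count now 4)
Step 3: +0 fires, +4 burnt (F count now 0)
Fire out after step 3
Initially T: 14, now '.': 18
Total burnt (originally-T cells now '.'): 7

Answer: 7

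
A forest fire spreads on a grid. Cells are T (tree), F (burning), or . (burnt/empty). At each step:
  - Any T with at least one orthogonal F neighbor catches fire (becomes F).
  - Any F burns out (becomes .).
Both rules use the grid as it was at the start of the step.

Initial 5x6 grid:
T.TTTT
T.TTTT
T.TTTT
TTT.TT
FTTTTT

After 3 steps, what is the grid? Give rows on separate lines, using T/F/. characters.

Step 1: 2 trees catch fire, 1 burn out
  T.TTTT
  T.TTTT
  T.TTTT
  FTT.TT
  .FTTTT
Step 2: 3 trees catch fire, 2 burn out
  T.TTTT
  T.TTTT
  F.TTTT
  .FT.TT
  ..FTTT
Step 3: 3 trees catch fire, 3 burn out
  T.TTTT
  F.TTTT
  ..TTTT
  ..F.TT
  ...FTT

T.TTTT
F.TTTT
..TTTT
..F.TT
...FTT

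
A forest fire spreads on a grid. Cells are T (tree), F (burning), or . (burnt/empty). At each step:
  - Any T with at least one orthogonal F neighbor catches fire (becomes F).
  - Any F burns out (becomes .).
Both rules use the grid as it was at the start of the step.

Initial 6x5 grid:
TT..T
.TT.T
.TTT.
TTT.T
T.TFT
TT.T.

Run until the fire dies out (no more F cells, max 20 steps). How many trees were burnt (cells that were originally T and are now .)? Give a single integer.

Answer: 17

Derivation:
Step 1: +3 fires, +1 burnt (F count now 3)
Step 2: +2 fires, +3 burnt (F count now 2)
Step 3: +2 fires, +2 burnt (F count now 2)
Step 4: +4 fires, +2 burnt (F count now 4)
Step 5: +2 fires, +4 burnt (F count now 2)
Step 6: +2 fires, +2 burnt (F count now 2)
Step 7: +2 fires, +2 burnt (F count now 2)
Step 8: +0 fires, +2 burnt (F count now 0)
Fire out after step 8
Initially T: 19, now '.': 28
Total burnt (originally-T cells now '.'): 17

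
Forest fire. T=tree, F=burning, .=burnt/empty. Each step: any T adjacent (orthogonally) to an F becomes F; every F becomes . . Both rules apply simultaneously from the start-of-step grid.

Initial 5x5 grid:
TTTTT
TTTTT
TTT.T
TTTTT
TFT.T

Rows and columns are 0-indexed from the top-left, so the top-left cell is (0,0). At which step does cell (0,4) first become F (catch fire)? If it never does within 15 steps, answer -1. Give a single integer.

Step 1: cell (0,4)='T' (+3 fires, +1 burnt)
Step 2: cell (0,4)='T' (+3 fires, +3 burnt)
Step 3: cell (0,4)='T' (+4 fires, +3 burnt)
Step 4: cell (0,4)='T' (+4 fires, +4 burnt)
Step 5: cell (0,4)='T' (+5 fires, +4 burnt)
Step 6: cell (0,4)='T' (+2 fires, +5 burnt)
Step 7: cell (0,4)='F' (+1 fires, +2 burnt)
  -> target ignites at step 7
Step 8: cell (0,4)='.' (+0 fires, +1 burnt)
  fire out at step 8

7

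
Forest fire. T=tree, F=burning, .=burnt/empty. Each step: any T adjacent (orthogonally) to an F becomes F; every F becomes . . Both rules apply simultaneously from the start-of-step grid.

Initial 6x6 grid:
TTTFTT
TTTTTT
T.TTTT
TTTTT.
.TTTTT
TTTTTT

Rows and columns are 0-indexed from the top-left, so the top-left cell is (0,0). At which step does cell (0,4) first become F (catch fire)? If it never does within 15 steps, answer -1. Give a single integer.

Step 1: cell (0,4)='F' (+3 fires, +1 burnt)
  -> target ignites at step 1
Step 2: cell (0,4)='.' (+5 fires, +3 burnt)
Step 3: cell (0,4)='.' (+6 fires, +5 burnt)
Step 4: cell (0,4)='.' (+5 fires, +6 burnt)
Step 5: cell (0,4)='.' (+5 fires, +5 burnt)
Step 6: cell (0,4)='.' (+5 fires, +5 burnt)
Step 7: cell (0,4)='.' (+2 fires, +5 burnt)
Step 8: cell (0,4)='.' (+1 fires, +2 burnt)
Step 9: cell (0,4)='.' (+0 fires, +1 burnt)
  fire out at step 9

1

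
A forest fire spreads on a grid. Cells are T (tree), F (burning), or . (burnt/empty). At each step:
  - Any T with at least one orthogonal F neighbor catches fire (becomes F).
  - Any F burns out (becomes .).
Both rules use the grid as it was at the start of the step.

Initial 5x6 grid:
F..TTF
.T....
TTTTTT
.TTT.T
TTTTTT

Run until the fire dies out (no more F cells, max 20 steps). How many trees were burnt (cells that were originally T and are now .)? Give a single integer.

Answer: 2

Derivation:
Step 1: +1 fires, +2 burnt (F count now 1)
Step 2: +1 fires, +1 burnt (F count now 1)
Step 3: +0 fires, +1 burnt (F count now 0)
Fire out after step 3
Initially T: 19, now '.': 13
Total burnt (originally-T cells now '.'): 2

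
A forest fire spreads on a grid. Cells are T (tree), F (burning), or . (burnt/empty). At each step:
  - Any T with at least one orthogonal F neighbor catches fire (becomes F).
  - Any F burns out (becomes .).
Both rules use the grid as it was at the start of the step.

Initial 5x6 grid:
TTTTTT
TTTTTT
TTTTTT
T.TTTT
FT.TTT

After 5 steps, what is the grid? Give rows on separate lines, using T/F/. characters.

Step 1: 2 trees catch fire, 1 burn out
  TTTTTT
  TTTTTT
  TTTTTT
  F.TTTT
  .F.TTT
Step 2: 1 trees catch fire, 2 burn out
  TTTTTT
  TTTTTT
  FTTTTT
  ..TTTT
  ...TTT
Step 3: 2 trees catch fire, 1 burn out
  TTTTTT
  FTTTTT
  .FTTTT
  ..TTTT
  ...TTT
Step 4: 3 trees catch fire, 2 burn out
  FTTTTT
  .FTTTT
  ..FTTT
  ..TTTT
  ...TTT
Step 5: 4 trees catch fire, 3 burn out
  .FTTTT
  ..FTTT
  ...FTT
  ..FTTT
  ...TTT

.FTTTT
..FTTT
...FTT
..FTTT
...TTT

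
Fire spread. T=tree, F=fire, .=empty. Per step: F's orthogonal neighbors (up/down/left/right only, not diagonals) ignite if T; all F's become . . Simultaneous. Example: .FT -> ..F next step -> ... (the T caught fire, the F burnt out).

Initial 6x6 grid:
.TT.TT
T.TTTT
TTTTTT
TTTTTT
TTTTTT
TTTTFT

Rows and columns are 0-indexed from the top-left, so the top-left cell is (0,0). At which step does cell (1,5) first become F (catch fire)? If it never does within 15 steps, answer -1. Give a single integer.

Step 1: cell (1,5)='T' (+3 fires, +1 burnt)
Step 2: cell (1,5)='T' (+4 fires, +3 burnt)
Step 3: cell (1,5)='T' (+5 fires, +4 burnt)
Step 4: cell (1,5)='T' (+6 fires, +5 burnt)
Step 5: cell (1,5)='F' (+6 fires, +6 burnt)
  -> target ignites at step 5
Step 6: cell (1,5)='.' (+4 fires, +6 burnt)
Step 7: cell (1,5)='.' (+2 fires, +4 burnt)
Step 8: cell (1,5)='.' (+2 fires, +2 burnt)
Step 9: cell (1,5)='.' (+0 fires, +2 burnt)
  fire out at step 9

5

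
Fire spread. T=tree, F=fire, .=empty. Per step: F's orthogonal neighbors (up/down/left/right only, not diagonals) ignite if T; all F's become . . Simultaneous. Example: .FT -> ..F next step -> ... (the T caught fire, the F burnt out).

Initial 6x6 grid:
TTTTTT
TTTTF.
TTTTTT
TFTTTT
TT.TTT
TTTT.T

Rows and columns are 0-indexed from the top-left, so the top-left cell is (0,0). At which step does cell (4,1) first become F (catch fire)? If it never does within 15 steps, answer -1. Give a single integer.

Step 1: cell (4,1)='F' (+7 fires, +2 burnt)
  -> target ignites at step 1
Step 2: cell (4,1)='.' (+12 fires, +7 burnt)
Step 3: cell (4,1)='.' (+8 fires, +12 burnt)
Step 4: cell (4,1)='.' (+3 fires, +8 burnt)
Step 5: cell (4,1)='.' (+1 fires, +3 burnt)
Step 6: cell (4,1)='.' (+0 fires, +1 burnt)
  fire out at step 6

1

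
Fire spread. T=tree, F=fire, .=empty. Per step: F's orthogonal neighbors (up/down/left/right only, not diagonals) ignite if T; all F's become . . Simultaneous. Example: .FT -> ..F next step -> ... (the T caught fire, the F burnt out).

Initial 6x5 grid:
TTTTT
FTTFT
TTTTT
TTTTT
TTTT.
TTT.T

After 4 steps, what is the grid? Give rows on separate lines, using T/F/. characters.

Step 1: 7 trees catch fire, 2 burn out
  FTTFT
  .FF.F
  FTTFT
  TTTTT
  TTTT.
  TTT.T
Step 2: 8 trees catch fire, 7 burn out
  .FF.F
  .....
  .FF.F
  FTTFT
  TTTT.
  TTT.T
Step 3: 5 trees catch fire, 8 burn out
  .....
  .....
  .....
  .FF.F
  FTTF.
  TTT.T
Step 4: 3 trees catch fire, 5 burn out
  .....
  .....
  .....
  .....
  .FF..
  FTT.T

.....
.....
.....
.....
.FF..
FTT.T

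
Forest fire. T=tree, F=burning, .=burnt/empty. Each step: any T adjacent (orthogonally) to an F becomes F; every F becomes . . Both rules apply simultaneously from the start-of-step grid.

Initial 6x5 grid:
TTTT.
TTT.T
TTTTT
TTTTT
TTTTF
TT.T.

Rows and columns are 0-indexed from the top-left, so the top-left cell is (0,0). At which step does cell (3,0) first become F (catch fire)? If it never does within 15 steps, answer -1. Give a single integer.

Step 1: cell (3,0)='T' (+2 fires, +1 burnt)
Step 2: cell (3,0)='T' (+4 fires, +2 burnt)
Step 3: cell (3,0)='T' (+4 fires, +4 burnt)
Step 4: cell (3,0)='T' (+4 fires, +4 burnt)
Step 5: cell (3,0)='F' (+4 fires, +4 burnt)
  -> target ignites at step 5
Step 6: cell (3,0)='.' (+3 fires, +4 burnt)
Step 7: cell (3,0)='.' (+3 fires, +3 burnt)
Step 8: cell (3,0)='.' (+1 fires, +3 burnt)
Step 9: cell (3,0)='.' (+0 fires, +1 burnt)
  fire out at step 9

5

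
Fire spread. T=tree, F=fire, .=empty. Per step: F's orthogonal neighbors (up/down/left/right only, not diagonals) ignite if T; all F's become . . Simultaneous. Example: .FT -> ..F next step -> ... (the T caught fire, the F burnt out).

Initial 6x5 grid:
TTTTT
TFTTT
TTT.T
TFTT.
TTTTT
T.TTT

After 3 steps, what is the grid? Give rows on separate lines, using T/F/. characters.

Step 1: 7 trees catch fire, 2 burn out
  TFTTT
  F.FTT
  TFT.T
  F.FT.
  TFTTT
  T.TTT
Step 2: 8 trees catch fire, 7 burn out
  F.FTT
  ...FT
  F.F.T
  ...F.
  F.FTT
  T.TTT
Step 3: 5 trees catch fire, 8 burn out
  ...FT
  ....F
  ....T
  .....
  ...FT
  F.FTT

...FT
....F
....T
.....
...FT
F.FTT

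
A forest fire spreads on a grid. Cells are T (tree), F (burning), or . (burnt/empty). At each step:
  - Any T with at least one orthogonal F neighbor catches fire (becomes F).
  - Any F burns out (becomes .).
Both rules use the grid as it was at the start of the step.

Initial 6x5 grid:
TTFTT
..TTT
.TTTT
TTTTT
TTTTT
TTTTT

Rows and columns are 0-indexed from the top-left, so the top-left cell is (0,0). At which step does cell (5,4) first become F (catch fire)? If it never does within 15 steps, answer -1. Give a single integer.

Step 1: cell (5,4)='T' (+3 fires, +1 burnt)
Step 2: cell (5,4)='T' (+4 fires, +3 burnt)
Step 3: cell (5,4)='T' (+4 fires, +4 burnt)
Step 4: cell (5,4)='T' (+4 fires, +4 burnt)
Step 5: cell (5,4)='T' (+5 fires, +4 burnt)
Step 6: cell (5,4)='T' (+4 fires, +5 burnt)
Step 7: cell (5,4)='F' (+2 fires, +4 burnt)
  -> target ignites at step 7
Step 8: cell (5,4)='.' (+0 fires, +2 burnt)
  fire out at step 8

7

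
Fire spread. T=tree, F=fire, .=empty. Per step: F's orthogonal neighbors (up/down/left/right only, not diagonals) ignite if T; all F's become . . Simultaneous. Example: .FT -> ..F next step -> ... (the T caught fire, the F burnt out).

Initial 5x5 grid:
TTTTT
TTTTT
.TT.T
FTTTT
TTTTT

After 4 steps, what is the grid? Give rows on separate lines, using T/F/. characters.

Step 1: 2 trees catch fire, 1 burn out
  TTTTT
  TTTTT
  .TT.T
  .FTTT
  FTTTT
Step 2: 3 trees catch fire, 2 burn out
  TTTTT
  TTTTT
  .FT.T
  ..FTT
  .FTTT
Step 3: 4 trees catch fire, 3 burn out
  TTTTT
  TFTTT
  ..F.T
  ...FT
  ..FTT
Step 4: 5 trees catch fire, 4 burn out
  TFTTT
  F.FTT
  ....T
  ....F
  ...FT

TFTTT
F.FTT
....T
....F
...FT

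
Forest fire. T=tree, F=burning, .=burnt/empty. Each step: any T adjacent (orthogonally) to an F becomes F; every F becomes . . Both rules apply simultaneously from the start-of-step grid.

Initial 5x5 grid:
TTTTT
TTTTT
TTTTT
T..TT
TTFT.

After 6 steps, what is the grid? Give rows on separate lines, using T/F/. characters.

Step 1: 2 trees catch fire, 1 burn out
  TTTTT
  TTTTT
  TTTTT
  T..TT
  TF.F.
Step 2: 2 trees catch fire, 2 burn out
  TTTTT
  TTTTT
  TTTTT
  T..FT
  F....
Step 3: 3 trees catch fire, 2 burn out
  TTTTT
  TTTTT
  TTTFT
  F...F
  .....
Step 4: 4 trees catch fire, 3 burn out
  TTTTT
  TTTFT
  FTF.F
  .....
  .....
Step 5: 5 trees catch fire, 4 burn out
  TTTFT
  FTF.F
  .F...
  .....
  .....
Step 6: 4 trees catch fire, 5 burn out
  FTF.F
  .F...
  .....
  .....
  .....

FTF.F
.F...
.....
.....
.....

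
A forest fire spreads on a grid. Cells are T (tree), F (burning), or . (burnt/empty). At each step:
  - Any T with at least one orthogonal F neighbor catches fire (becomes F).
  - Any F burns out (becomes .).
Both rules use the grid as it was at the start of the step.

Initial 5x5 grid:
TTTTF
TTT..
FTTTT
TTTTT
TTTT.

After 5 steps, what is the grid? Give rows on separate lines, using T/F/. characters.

Step 1: 4 trees catch fire, 2 burn out
  TTTF.
  FTT..
  .FTTT
  FTTTT
  TTTT.
Step 2: 6 trees catch fire, 4 burn out
  FTF..
  .FT..
  ..FTT
  .FTTT
  FTTT.
Step 3: 5 trees catch fire, 6 burn out
  .F...
  ..F..
  ...FT
  ..FTT
  .FTT.
Step 4: 3 trees catch fire, 5 burn out
  .....
  .....
  ....F
  ...FT
  ..FT.
Step 5: 2 trees catch fire, 3 burn out
  .....
  .....
  .....
  ....F
  ...F.

.....
.....
.....
....F
...F.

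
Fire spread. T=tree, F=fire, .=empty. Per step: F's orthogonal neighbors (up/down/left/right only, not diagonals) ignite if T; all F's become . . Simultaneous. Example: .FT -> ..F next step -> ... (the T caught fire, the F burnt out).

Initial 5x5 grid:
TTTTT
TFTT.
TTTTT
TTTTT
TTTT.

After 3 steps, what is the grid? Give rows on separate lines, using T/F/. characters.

Step 1: 4 trees catch fire, 1 burn out
  TFTTT
  F.FT.
  TFTTT
  TTTTT
  TTTT.
Step 2: 6 trees catch fire, 4 burn out
  F.FTT
  ...F.
  F.FTT
  TFTTT
  TTTT.
Step 3: 5 trees catch fire, 6 burn out
  ...FT
  .....
  ...FT
  F.FTT
  TFTT.

...FT
.....
...FT
F.FTT
TFTT.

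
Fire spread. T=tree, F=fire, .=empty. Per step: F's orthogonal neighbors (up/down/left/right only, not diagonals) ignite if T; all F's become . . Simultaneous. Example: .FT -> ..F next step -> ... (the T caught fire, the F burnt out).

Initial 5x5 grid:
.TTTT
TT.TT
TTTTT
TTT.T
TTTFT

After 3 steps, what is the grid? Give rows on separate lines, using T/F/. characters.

Step 1: 2 trees catch fire, 1 burn out
  .TTTT
  TT.TT
  TTTTT
  TTT.T
  TTF.F
Step 2: 3 trees catch fire, 2 burn out
  .TTTT
  TT.TT
  TTTTT
  TTF.F
  TF...
Step 3: 4 trees catch fire, 3 burn out
  .TTTT
  TT.TT
  TTFTF
  TF...
  F....

.TTTT
TT.TT
TTFTF
TF...
F....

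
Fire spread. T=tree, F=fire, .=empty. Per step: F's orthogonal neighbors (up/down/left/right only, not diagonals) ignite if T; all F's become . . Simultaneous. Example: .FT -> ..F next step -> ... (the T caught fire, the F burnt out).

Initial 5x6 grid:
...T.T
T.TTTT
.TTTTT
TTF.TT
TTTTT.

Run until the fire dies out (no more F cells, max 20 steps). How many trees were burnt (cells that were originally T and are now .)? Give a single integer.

Answer: 20

Derivation:
Step 1: +3 fires, +1 burnt (F count now 3)
Step 2: +6 fires, +3 burnt (F count now 6)
Step 3: +4 fires, +6 burnt (F count now 4)
Step 4: +4 fires, +4 burnt (F count now 4)
Step 5: +2 fires, +4 burnt (F count now 2)
Step 6: +1 fires, +2 burnt (F count now 1)
Step 7: +0 fires, +1 burnt (F count now 0)
Fire out after step 7
Initially T: 21, now '.': 29
Total burnt (originally-T cells now '.'): 20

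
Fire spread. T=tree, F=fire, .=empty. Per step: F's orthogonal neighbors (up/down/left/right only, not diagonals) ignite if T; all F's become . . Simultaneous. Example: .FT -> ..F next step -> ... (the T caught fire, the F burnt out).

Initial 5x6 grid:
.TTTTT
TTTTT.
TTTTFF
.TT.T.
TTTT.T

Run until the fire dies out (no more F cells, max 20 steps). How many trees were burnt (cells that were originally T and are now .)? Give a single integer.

Step 1: +3 fires, +2 burnt (F count now 3)
Step 2: +3 fires, +3 burnt (F count now 3)
Step 3: +5 fires, +3 burnt (F count now 5)
Step 4: +5 fires, +5 burnt (F count now 5)
Step 5: +4 fires, +5 burnt (F count now 4)
Step 6: +1 fires, +4 burnt (F count now 1)
Step 7: +0 fires, +1 burnt (F count now 0)
Fire out after step 7
Initially T: 22, now '.': 29
Total burnt (originally-T cells now '.'): 21

Answer: 21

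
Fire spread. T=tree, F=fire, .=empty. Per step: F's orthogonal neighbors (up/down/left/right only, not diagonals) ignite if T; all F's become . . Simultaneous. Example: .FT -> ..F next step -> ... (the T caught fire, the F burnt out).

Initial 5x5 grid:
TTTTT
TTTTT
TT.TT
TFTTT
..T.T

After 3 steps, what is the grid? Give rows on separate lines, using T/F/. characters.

Step 1: 3 trees catch fire, 1 burn out
  TTTTT
  TTTTT
  TF.TT
  F.FTT
  ..T.T
Step 2: 4 trees catch fire, 3 burn out
  TTTTT
  TFTTT
  F..TT
  ...FT
  ..F.T
Step 3: 5 trees catch fire, 4 burn out
  TFTTT
  F.FTT
  ...FT
  ....F
  ....T

TFTTT
F.FTT
...FT
....F
....T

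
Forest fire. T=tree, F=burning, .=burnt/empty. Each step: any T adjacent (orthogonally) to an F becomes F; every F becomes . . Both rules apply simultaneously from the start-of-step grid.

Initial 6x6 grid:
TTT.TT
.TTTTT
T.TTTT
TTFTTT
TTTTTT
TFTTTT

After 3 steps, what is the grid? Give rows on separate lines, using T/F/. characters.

Step 1: 7 trees catch fire, 2 burn out
  TTT.TT
  .TTTTT
  T.FTTT
  TF.FTT
  TFFTTT
  F.FTTT
Step 2: 7 trees catch fire, 7 burn out
  TTT.TT
  .TFTTT
  T..FTT
  F...FT
  F..FTT
  ...FTT
Step 3: 8 trees catch fire, 7 burn out
  TTF.TT
  .F.FTT
  F...FT
  .....F
  ....FT
  ....FT

TTF.TT
.F.FTT
F...FT
.....F
....FT
....FT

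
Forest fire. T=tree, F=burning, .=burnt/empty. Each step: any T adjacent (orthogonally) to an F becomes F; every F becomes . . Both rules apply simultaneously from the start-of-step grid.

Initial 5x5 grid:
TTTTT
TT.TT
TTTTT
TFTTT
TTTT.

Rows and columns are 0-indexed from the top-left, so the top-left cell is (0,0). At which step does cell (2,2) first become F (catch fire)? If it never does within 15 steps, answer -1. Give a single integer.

Step 1: cell (2,2)='T' (+4 fires, +1 burnt)
Step 2: cell (2,2)='F' (+6 fires, +4 burnt)
  -> target ignites at step 2
Step 3: cell (2,2)='.' (+5 fires, +6 burnt)
Step 4: cell (2,2)='.' (+4 fires, +5 burnt)
Step 5: cell (2,2)='.' (+2 fires, +4 burnt)
Step 6: cell (2,2)='.' (+1 fires, +2 burnt)
Step 7: cell (2,2)='.' (+0 fires, +1 burnt)
  fire out at step 7

2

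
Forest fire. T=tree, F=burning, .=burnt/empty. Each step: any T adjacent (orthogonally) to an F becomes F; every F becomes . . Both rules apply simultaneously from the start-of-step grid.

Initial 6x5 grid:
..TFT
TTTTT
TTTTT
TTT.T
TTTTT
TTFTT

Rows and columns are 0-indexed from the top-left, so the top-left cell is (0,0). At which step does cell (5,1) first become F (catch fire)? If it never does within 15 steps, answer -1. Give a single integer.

Step 1: cell (5,1)='F' (+6 fires, +2 burnt)
  -> target ignites at step 1
Step 2: cell (5,1)='.' (+8 fires, +6 burnt)
Step 3: cell (5,1)='.' (+6 fires, +8 burnt)
Step 4: cell (5,1)='.' (+4 fires, +6 burnt)
Step 5: cell (5,1)='.' (+1 fires, +4 burnt)
Step 6: cell (5,1)='.' (+0 fires, +1 burnt)
  fire out at step 6

1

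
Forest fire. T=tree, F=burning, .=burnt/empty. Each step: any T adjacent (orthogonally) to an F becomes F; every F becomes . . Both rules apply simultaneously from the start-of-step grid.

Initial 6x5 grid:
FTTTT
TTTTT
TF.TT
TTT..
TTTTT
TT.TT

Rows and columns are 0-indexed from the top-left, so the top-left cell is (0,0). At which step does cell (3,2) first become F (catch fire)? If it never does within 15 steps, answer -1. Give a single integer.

Step 1: cell (3,2)='T' (+5 fires, +2 burnt)
Step 2: cell (3,2)='F' (+5 fires, +5 burnt)
  -> target ignites at step 2
Step 3: cell (3,2)='.' (+5 fires, +5 burnt)
Step 4: cell (3,2)='.' (+5 fires, +5 burnt)
Step 5: cell (3,2)='.' (+3 fires, +5 burnt)
Step 6: cell (3,2)='.' (+1 fires, +3 burnt)
Step 7: cell (3,2)='.' (+0 fires, +1 burnt)
  fire out at step 7

2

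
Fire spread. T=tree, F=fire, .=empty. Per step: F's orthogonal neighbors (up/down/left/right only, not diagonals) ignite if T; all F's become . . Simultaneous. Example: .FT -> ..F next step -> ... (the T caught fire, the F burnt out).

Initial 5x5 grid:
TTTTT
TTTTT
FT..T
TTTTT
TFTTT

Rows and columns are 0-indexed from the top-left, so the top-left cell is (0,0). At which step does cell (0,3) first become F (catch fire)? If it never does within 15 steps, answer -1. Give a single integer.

Step 1: cell (0,3)='T' (+6 fires, +2 burnt)
Step 2: cell (0,3)='T' (+4 fires, +6 burnt)
Step 3: cell (0,3)='T' (+4 fires, +4 burnt)
Step 4: cell (0,3)='T' (+3 fires, +4 burnt)
Step 5: cell (0,3)='F' (+3 fires, +3 burnt)
  -> target ignites at step 5
Step 6: cell (0,3)='.' (+1 fires, +3 burnt)
Step 7: cell (0,3)='.' (+0 fires, +1 burnt)
  fire out at step 7

5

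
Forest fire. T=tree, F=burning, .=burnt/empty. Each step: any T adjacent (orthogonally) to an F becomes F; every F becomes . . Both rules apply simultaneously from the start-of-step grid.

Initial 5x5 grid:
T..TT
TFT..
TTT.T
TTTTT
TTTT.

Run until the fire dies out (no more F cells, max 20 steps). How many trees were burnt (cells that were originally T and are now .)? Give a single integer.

Step 1: +3 fires, +1 burnt (F count now 3)
Step 2: +4 fires, +3 burnt (F count now 4)
Step 3: +3 fires, +4 burnt (F count now 3)
Step 4: +3 fires, +3 burnt (F count now 3)
Step 5: +2 fires, +3 burnt (F count now 2)
Step 6: +1 fires, +2 burnt (F count now 1)
Step 7: +0 fires, +1 burnt (F count now 0)
Fire out after step 7
Initially T: 18, now '.': 23
Total burnt (originally-T cells now '.'): 16

Answer: 16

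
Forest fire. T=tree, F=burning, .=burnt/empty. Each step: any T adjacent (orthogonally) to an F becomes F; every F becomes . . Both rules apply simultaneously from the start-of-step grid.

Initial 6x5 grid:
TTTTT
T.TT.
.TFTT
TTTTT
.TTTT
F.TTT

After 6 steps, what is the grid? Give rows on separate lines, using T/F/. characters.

Step 1: 4 trees catch fire, 2 burn out
  TTTTT
  T.FT.
  .F.FT
  TTFTT
  .TTTT
  ..TTT
Step 2: 6 trees catch fire, 4 burn out
  TTFTT
  T..F.
  ....F
  TF.FT
  .TFTT
  ..TTT
Step 3: 7 trees catch fire, 6 burn out
  TF.FT
  T....
  .....
  F...F
  .F.FT
  ..FTT
Step 4: 4 trees catch fire, 7 burn out
  F...F
  T....
  .....
  .....
  ....F
  ...FT
Step 5: 2 trees catch fire, 4 burn out
  .....
  F....
  .....
  .....
  .....
  ....F
Step 6: 0 trees catch fire, 2 burn out
  .....
  .....
  .....
  .....
  .....
  .....

.....
.....
.....
.....
.....
.....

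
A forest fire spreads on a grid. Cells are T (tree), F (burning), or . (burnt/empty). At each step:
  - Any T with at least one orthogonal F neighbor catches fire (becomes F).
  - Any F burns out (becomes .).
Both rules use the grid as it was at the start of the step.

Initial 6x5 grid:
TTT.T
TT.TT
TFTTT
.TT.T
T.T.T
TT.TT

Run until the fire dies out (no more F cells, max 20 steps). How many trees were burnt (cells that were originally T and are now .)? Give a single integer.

Step 1: +4 fires, +1 burnt (F count now 4)
Step 2: +4 fires, +4 burnt (F count now 4)
Step 3: +5 fires, +4 burnt (F count now 5)
Step 4: +2 fires, +5 burnt (F count now 2)
Step 5: +2 fires, +2 burnt (F count now 2)
Step 6: +1 fires, +2 burnt (F count now 1)
Step 7: +1 fires, +1 burnt (F count now 1)
Step 8: +0 fires, +1 burnt (F count now 0)
Fire out after step 8
Initially T: 22, now '.': 27
Total burnt (originally-T cells now '.'): 19

Answer: 19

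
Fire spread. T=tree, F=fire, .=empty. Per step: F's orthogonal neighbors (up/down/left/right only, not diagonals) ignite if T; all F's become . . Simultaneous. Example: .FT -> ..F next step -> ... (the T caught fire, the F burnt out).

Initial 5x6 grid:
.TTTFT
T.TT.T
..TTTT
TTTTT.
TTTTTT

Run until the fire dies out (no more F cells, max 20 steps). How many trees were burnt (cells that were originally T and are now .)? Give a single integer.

Answer: 22

Derivation:
Step 1: +2 fires, +1 burnt (F count now 2)
Step 2: +3 fires, +2 burnt (F count now 3)
Step 3: +4 fires, +3 burnt (F count now 4)
Step 4: +3 fires, +4 burnt (F count now 3)
Step 5: +3 fires, +3 burnt (F count now 3)
Step 6: +3 fires, +3 burnt (F count now 3)
Step 7: +3 fires, +3 burnt (F count now 3)
Step 8: +1 fires, +3 burnt (F count now 1)
Step 9: +0 fires, +1 burnt (F count now 0)
Fire out after step 9
Initially T: 23, now '.': 29
Total burnt (originally-T cells now '.'): 22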